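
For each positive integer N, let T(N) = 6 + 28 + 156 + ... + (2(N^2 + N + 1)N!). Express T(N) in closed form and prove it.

We claim T(N) = (2N + 2)(N + 1)! - 2 for all N ≥ 1.
Base case (N = 1): T(1) = 6, and the closed form gives 6. They agree.
For the inductive step, assume it holds for an arbitrary r ≥ 1, so T(r) = (2r + 2)(r + 1)! - 2.
Then T(r+1) = T(r) + (2(r^2 + 3r + 3)(r + 1)!) = ((2r + 2)(r + 1)! - 2) + (2(r^2 + 3r + 3)(r + 1)!).
Simplifying, T(r+1) = (2(r+1) + 2)((r+1) + 1)! - 2,
which is the closed form with N = r+1.
By the principle of mathematical induction, the result holds for all N ≥ 1.

T(N) = (2N + 2)(N + 1)! - 2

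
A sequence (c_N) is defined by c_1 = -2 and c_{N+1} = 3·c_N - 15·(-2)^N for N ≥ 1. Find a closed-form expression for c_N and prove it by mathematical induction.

Computing the first terms: c_1 = -2, c_2 = 24, c_3 = 12. This suggests c_N = 3(-2)^N + 4·3^(N - 1).
Base case (N = 1): the formula gives -2 = -2 = c_1.
For the inductive step, assume it holds for an arbitrary j ≥ 1, so c_j = 3(-2)^j + 4·3^(j - 1).
Then c_{j+1} = 3·c_j - 15·(-2)^j = 3·(3(-2)^j + 4·3^(j - 1)) - 15·(-2)^j = 3(-2)^(j + 1) + 4·3^j = 3(-2)^(j+1) + 4·3^((j+1) - 1),
which is the claimed formula at N = j+1.
By the principle of mathematical induction, the result holds for all N ≥ 1.

c_N = 3(-2)^N + 4·3^(N - 1)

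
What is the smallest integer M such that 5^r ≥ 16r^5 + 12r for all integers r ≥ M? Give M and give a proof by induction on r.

M = 9

At r = 8: 390625 < 524384, so the inequality fails and M ≥ 9. We prove 5^r ≥ 16r^5 + 12r for all r ≥ 9.
For the base case r = 9: 5^r = 1953125 and 16r^5 + 12r = 944892, so 1953125 ≥ 944892.
Inductive step: assume the claim holds for r = k, so 5^k ≥ 16k^5 + 12k.
Then 5^(k + 1) = 5·(5^k) ≥ 5·(16k^5 + 12k).
Also, for k ≥ 9 we have 5·(16k^5 + 12k) ≥ 16(k+1)^5 + 12(k+1), since 5·(16k^5 + 12k) − (16(k+1)^5 + 12(k+1)) = 64k^5 - 80k^4 - 160k^3 - 160k^2 - 32k - 28, which is nonnegative for all k ≥ 9.
Combining, 5^(k + 1) ≥ 16(k+1)^5 + 12(k+1).
Hence, by induction on r, the claim holds for every r ≥ 9.
Hence the smallest such M is 9.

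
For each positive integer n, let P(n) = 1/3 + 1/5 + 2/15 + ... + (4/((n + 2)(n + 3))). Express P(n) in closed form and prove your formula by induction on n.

We claim P(n) = 4n/(3(n + 3)) for all n ≥ 1.
When n = 1: P(1) = 1/3, and the closed form gives 1/3. They agree.
Inductive step: suppose the statement holds for some j ≥ 1, so P(j) = 4j/(3(j + 3)).
Then P(j+1) = P(j) + (4/((j + 3)(j + 4))) = (4j/(3(j + 3))) + (4/((j + 3)(j + 4))).
Simplifying, P(j+1) = 4(j + 1)/(3(j + 4)) = 4(j+1)/(3((j+1) + 3)),
which is the closed form with n = j+1.
By induction, the statement is established for all n ≥ 1.

P(n) = 4n/(3(n + 3))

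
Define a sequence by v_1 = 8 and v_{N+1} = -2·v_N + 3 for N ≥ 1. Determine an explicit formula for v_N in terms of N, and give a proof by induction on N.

v_N = 7(-2)^(N - 1) + 1

Computing the first terms: v_1 = 8, v_2 = -13, v_3 = 29. This suggests v_N = 7(-2)^(N - 1) + 1.
Base case (N = 1): the formula gives 8 = 8 = v_1.
Suppose the result is true for N = j, so v_j = 7(-2)^(j - 1) + 1.
Then v_{j+1} = -2·v_j + 3 = -2·(7(-2)^(j - 1) + 1) + 3 = 7(-2)^j + 1 = 7(-2)^((j+1) - 1) + 1,
which is the claimed formula at N = j+1.
Hence, by induction on N, the claim holds for every N ≥ 1.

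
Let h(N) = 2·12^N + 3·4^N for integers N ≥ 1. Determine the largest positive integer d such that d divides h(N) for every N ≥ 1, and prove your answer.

d = 12

Computing the first values: h(1) = 36 and h(2) = 336; gcd(36, 336) = 12, so d ≤ 12.
We prove 12 | 2·12^N + 3·4^N for all N ≥ 1 by induction on N.
Base case (N = 1): h(1) = 36 = 12·(3), so 12 | h(1).
For the inductive step, assume it holds for an arbitrary r ≥ 1, i.e. 12 | h(r). Then
h(r+1) − 12·h(r) = (2·12^(r+1) + 3·4^(r+1)) − 12·(2·12^r + 3·4^r) = (3)·4^r·(4 − 12) = (-24)·4^r. Since 12 | h(r) by the inductive hypothesis, 12 | 12·h(r); and 12 | -24 since -24 = 12·-2. Therefore 12 | h(r+1).
This completes the induction.
Therefore the largest such d is 12.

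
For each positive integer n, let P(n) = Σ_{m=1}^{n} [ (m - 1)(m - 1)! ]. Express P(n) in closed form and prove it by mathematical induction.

We claim P(n) = n! - 1 for all n ≥ 1.
Base case (n = 1): P(1) = 0, and the closed form gives 0. They agree.
Inductive step: suppose the statement holds for some m ≥ 1, so P(m) = m! - 1.
Then P(m+1) = P(m) + (m·m!) = (m! - 1) + (m·m!).
Simplifying, P(m+1) = (m+1)! - 1,
which is the closed form with n = m+1.
Hence, by induction on n, the claim holds for every n ≥ 1.

P(n) = n! - 1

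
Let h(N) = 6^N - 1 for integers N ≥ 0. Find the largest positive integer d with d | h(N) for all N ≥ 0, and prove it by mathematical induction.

Computing the first values: h(0) = 0 and h(1) = 5; gcd(0, 5) = 5, so d ≤ 5.
We prove 5 | 6^N - 1 for all N ≥ 0 by induction on N.
Base case (N = 0): h(0) = 0 = 5·(0), so 5 | h(0).
Inductive step: assume the claim holds for N = k, i.e. 5 | h(k). Then
h(k+1) = 6^(k+1) - 1 = 6·(6^k - 1) + 5 = 6·h(k) + 5. The first term is divisible by 5 by the inductive hypothesis, and 5 is divisible by 5. Hence 5 | h(k+1).
By the principle of mathematical induction, the result holds for all N ≥ 0.
Therefore the largest such d is 5.

d = 5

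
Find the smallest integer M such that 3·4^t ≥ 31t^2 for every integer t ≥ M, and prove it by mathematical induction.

At t = 3: 192 < 279, so the inequality fails and M ≥ 4. We prove 3·4^t ≥ 31t^2 for all t ≥ 4.
Base case (t = 4): 3·4^t = 768 and 31t^2 = 496, so 768 ≥ 496.
Inductive step: assume the claim holds for t = m, so 3·4^m ≥ 31m^2.
Then 3·4^(m + 1) = 4·(3·4^m) ≥ 4·(31m^2).
Also, for m ≥ 4 we have 4·(31m^2) ≥ 31(m+1)^2, since 4 ≥ (1 + 1/m)^2 for all m ≥ 4.
Combining, 3·4^(m + 1) ≥ 31(m+1)^2.
Hence, by induction on t, the claim holds for every t ≥ 4.
Hence the smallest such M is 4.

M = 4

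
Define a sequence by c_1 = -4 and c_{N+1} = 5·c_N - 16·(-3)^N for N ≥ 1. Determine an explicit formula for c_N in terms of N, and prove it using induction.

c_N = 2(-3)^N + 2·5^(N - 1)

Computing the first terms: c_1 = -4, c_2 = 28, c_3 = -4. This suggests c_N = 2(-3)^N + 2·5^(N - 1).
When N = 1: the formula gives -4 = -4 = c_1.
Inductive step: assume the claim holds for N = i, so c_i = 2(-3)^i + 2·5^(i - 1).
Then c_{i+1} = 5·c_i - 16·(-3)^i = 5·(2(-3)^i + 2·5^(i - 1)) - 16·(-3)^i = 2(-3)^(i + 1) + 2·5^i = 2(-3)^(i+1) + 2·5^((i+1) - 1),
which is the claimed formula at N = i+1.
By induction, the statement is established for all N ≥ 1.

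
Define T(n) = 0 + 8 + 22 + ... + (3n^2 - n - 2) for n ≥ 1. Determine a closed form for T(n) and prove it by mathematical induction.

T(n) = n(n - 1)(n + 2)

We claim T(n) = n(n - 1)(n + 2) for all n ≥ 1.
Base step (n = 1): T(1) = 0, and the closed form gives 0. They agree.
Inductive step: suppose the statement holds for some i ≥ 1, so T(i) = i(i^2 + i - 2).
Then T(i+1) = T(i) + (i(3i + 5)) = (i(i^2 + i - 2)) + (i(3i + 5)).
Simplifying, T(i+1) = i(i + 1)(i + 3) = (i+1)((i+1) - 1)((i+1) + 2),
which is the closed form with n = i+1.
By induction, the statement is established for all n ≥ 1.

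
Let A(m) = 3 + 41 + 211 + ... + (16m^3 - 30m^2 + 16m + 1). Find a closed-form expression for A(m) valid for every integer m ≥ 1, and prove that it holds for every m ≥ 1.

A(m) = m(4m^3 - 2m^2 - 3m + 4)

We claim A(m) = m(4m^3 - 2m^2 - 3m + 4) for all m ≥ 1.
When m = 1: A(1) = 3, and the closed form gives 3. They agree.
Inductive step: suppose the statement holds for some j ≥ 1, so A(j) = j(4j^3 - 2j^2 - 3j + 4).
Then A(j+1) = A(j) + (16j^3 + 18j^2 + 4j + 3) = (j(4j^3 - 2j^2 - 3j + 4)) + (16j^3 + 18j^2 + 4j + 3).
Simplifying, A(j+1) = (j + 1)(4j^3 + 10j^2 + 5j + 3) = (j+1)(4(j+1)^3 - 2(j+1)^2 - 3(j+1) + 4),
which is the closed form with m = j+1.
This completes the induction.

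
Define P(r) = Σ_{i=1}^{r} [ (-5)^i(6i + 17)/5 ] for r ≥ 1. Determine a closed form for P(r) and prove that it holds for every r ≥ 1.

We claim P(r) = (-5)^r(r + 3) - 3 for all r ≥ 1.
Base case (r = 1): P(1) = -23, and the closed form gives -23. They agree.
Inductive step: suppose the statement holds for some i ≥ 1, so P(i) = (-5)^i(i + 3) - 3.
Then P(i+1) = P(i) + ((-5)^i(-6i - 23)) = ((-5)^i(i + 3) - 3) + ((-5)^i(-6i - 23)).
Simplifying, P(i+1) = -5(-5)^i·i - 20(-5)^i - 3 = (-5)^(i+1)((i+1) + 3) - 3,
which is the closed form with r = i+1.
Hence, by induction on r, the claim holds for every r ≥ 1.

P(r) = (-5)^r(r + 3) - 3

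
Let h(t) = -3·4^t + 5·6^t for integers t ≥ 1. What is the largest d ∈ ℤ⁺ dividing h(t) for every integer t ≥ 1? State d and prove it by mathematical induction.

d = 6

Computing the first values: h(1) = 18 and h(2) = 132; gcd(18, 132) = 6, so d ≤ 6.
We prove 6 | -3·4^t + 5·6^t for all t ≥ 1 by induction on t.
For the base case t = 1: h(1) = 18 = 6·(3), so 6 | h(1).
For the inductive step, assume it holds for an arbitrary m ≥ 1, i.e. 6 | h(m). Then
h(m+1) − 6·h(m) = (-3·4^(m+1) + 5·6^(m+1)) − 6·(-3·4^m + 5·6^m) = (-3)·4^m·(4 − 6) = (6)·4^m. Since 6 | h(m) by the inductive hypothesis, 6 | 6·h(m); and 6 | 6 since 6 = 6·1. Therefore 6 | h(m+1).
This completes the induction.
Therefore the largest such d is 6.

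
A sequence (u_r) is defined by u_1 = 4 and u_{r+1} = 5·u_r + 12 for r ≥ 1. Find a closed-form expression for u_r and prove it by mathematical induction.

u_r = 7·5^(r - 1) - 3

Computing the first terms: u_1 = 4, u_2 = 32, u_3 = 172. This suggests u_r = 7·5^(r - 1) - 3.
When r = 1: the formula gives 4 = 4 = u_1.
For the inductive step, assume it holds for an arbitrary j ≥ 1, so u_j = 7·5^(j - 1) - 3.
Then u_{j+1} = 5·u_j + 12 = 5·(7·5^(j - 1) - 3) + 12 = 7·5^j - 3 = 7·5^((j+1) - 1) - 3,
which is the claimed formula at r = j+1.
This completes the induction.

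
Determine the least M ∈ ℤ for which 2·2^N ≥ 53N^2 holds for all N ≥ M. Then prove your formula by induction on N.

M = 12

At N = 11: 4096 < 6413, so the inequality fails and M ≥ 12. We prove 2·2^N ≥ 53N^2 for all N ≥ 12.
Base case (N = 12): 2·2^N = 8192 and 53N^2 = 7632, so 8192 ≥ 7632.
Inductive step: assume the claim holds for N = i, so 2·2^i ≥ 53i^2.
Then 2·2^(i + 1) = 2·(2·2^i) ≥ 2·(53i^2).
Also, for i ≥ 12 we have 2·(53i^2) ≥ 53(i+1)^2, since 2 ≥ (1 + 1/i)^2 for all i ≥ 12.
Combining, 2·2^(i + 1) ≥ 53(i+1)^2.
By the principle of mathematical induction, the result holds for all N ≥ 12.
Hence the smallest such M is 12.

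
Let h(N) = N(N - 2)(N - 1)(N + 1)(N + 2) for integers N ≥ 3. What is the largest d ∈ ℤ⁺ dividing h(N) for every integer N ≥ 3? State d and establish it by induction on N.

d = 120

Computing the first values: h(3) = 120 and h(4) = 720; gcd(120, 720) = 120, so d ≤ 120.
We prove 120 | N(N - 2)(N - 1)(N + 1)(N + 2) for all N ≥ 3 by induction on N.
For the base case N = 3: h(3) = 120 = 120·(1), so 120 | h(3).
For the inductive step, assume it holds for an arbitrary i ≥ 3, i.e. 120 | h(i). Then
h(i+1) − h(i) = (i-1)·i·(i+1)·(i+2)·(i+3) − (i-2)·(i-1)·i·(i+1)·(i+2) = (i-1)·i·(i+1)·(i+2)·[(i+3) − (i-2)] = 5·(i-1)·i·(i+1)·(i+2). The product of 4 consecutive integers is divisible by (4)! = 24, so h(i+1) − h(i) is divisible by 5·24 = 120. By the inductive hypothesis 120 | h(i), hence 120 | h(i+1).
By induction, the statement is established for all N ≥ 3.
Therefore the largest such d is 120.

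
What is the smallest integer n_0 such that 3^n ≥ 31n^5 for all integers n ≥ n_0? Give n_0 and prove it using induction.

At n = 15: 14348907 < 23540625, so the inequality fails and n_0 ≥ 16. We prove 3^n ≥ 31n^5 for all n ≥ 16.
Base step (n = 16): 3^n = 43046721 and 31n^5 = 32505856, so 43046721 ≥ 32505856.
For the inductive step, assume it holds for an arbitrary i ≥ 16, so 3^i ≥ 31i^5.
Then 3^(i + 1) = 3·(3^i) ≥ 3·(31i^5).
Also, for i ≥ 16 we have 3·(31i^5) ≥ 31(i+1)^5, since 3 ≥ (1 + 1/i)^5 for all i ≥ 16.
Combining, 3^(i + 1) ≥ 31(i+1)^5.
By induction, the statement is established for all n ≥ 16.
Hence the smallest such n_0 is 16.

n_0 = 16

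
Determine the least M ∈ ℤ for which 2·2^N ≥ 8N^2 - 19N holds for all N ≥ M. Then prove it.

M = 8

At N = 7: 256 < 259, so the inequality fails and M ≥ 8. We prove 2·2^N ≥ 8N^2 - 19N for all N ≥ 8.
For the base case N = 8: 2·2^N = 512 and 8N^2 - 19N = 360, so 512 ≥ 360.
Inductive step: suppose the statement holds for some r ≥ 8, so 2·2^r ≥ 8r^2 - 19r.
Then 2·2^(r + 1) = 2·(2·2^r) ≥ 2·(8r^2 - 19r).
Also, for r ≥ 8 we have 2·(8r^2 - 19r) ≥ 8(r+1)^2 - 19(r+1), since 2·(8r^2 - 19r) − (8(r+1)^2 - 19(r+1)) = 8r^2 - 35r + 11, which is nonnegative for all r ≥ 8.
Combining, 2·2^(r + 1) ≥ 8(r+1)^2 - 19(r+1).
Hence, by induction on N, the claim holds for every N ≥ 8.
Hence the smallest such M is 8.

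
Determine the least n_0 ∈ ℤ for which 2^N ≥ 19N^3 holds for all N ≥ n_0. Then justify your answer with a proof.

At N = 16: 65536 < 77824, so the inequality fails and n_0 ≥ 17. We prove 2^N ≥ 19N^3 for all N ≥ 17.
When N = 17: 2^N = 131072 and 19N^3 = 93347, so 131072 ≥ 93347.
Inductive step: assume the claim holds for N = m, so 2^m ≥ 19m^3.
Then 2^(m + 1) = 2·(2^m) ≥ 2·(19m^3).
Also, for m ≥ 17 we have 2·(19m^3) ≥ 19(m+1)^3, since 2 ≥ (1 + 1/m)^3 for all m ≥ 17.
Combining, 2^(m + 1) ≥ 19(m+1)^3.
This completes the induction.
Hence the smallest such n_0 is 17.

n_0 = 17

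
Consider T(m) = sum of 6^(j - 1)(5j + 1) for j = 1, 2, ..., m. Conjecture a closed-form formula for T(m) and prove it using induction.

T(m) = 6^m·m

We claim T(m) = 6^m·m for all m ≥ 1.
Base case (m = 1): T(1) = 6, and the closed form gives 6. They agree.
For the inductive step, assume it holds for an arbitrary j ≥ 1, so T(j) = 6^j·j.
Then T(j+1) = T(j) + (6^j(5j + 6)) = (6^j·j) + (6^j(5j + 6)).
Simplifying, T(j+1) = 6^(j + 1)(j + 1) = 6^(j+1)·(j+1),
which is the closed form with m = j+1.
By induction, the statement is established for all m ≥ 1.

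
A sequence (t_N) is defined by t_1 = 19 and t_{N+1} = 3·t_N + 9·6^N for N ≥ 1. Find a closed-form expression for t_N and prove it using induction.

Computing the first terms: t_1 = 19, t_2 = 111, t_3 = 657. This suggests t_N = 3^(N - 1) + 3·6^N.
Base step (N = 1): the formula gives 19 = 19 = t_1.
For the inductive step, assume it holds for an arbitrary j ≥ 1, so t_j = 3^(j - 1) + 3·6^j.
Then t_{j+1} = 3·t_j + 9·6^j = 3·(3^(j - 1) + 3·6^j) + 9·6^j = 3^j + 3·6^(j + 1) = 3^((j+1) - 1) + 3·6^(j+1),
which is the claimed formula at N = j+1.
By induction, the statement is established for all N ≥ 1.

t_N = 3^(N - 1) + 3·6^N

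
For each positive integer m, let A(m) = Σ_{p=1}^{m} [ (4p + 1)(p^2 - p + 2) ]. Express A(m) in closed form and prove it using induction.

A(m) = m(m^3 + m^2 + 3m + 5)

We claim A(m) = m(m^3 + m^2 + 3m + 5) for all m ≥ 1.
Base step (m = 1): A(1) = 10, and the closed form gives 10. They agree.
For the inductive step, assume it holds for an arbitrary p ≥ 1, so A(p) = p(p^3 + p^2 + 3p + 5).
Then A(p+1) = A(p) + ((4p + 5)(-p + (p + 1)^2 + 1)) = (p(p^3 + p^2 + 3p + 5)) + ((4p + 5)(-p + (p + 1)^2 + 1)).
Simplifying, A(p+1) = (p + 1)(p^3 + 4p^2 + 8p + 10) = (p+1)((p+1)^3 + (p+1)^2 + 3(p+1) + 5),
which is the closed form with m = p+1.
By the principle of mathematical induction, the result holds for all m ≥ 1.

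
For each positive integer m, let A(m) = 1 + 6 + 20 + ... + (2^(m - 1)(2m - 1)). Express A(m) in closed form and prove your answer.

We claim A(m) = 2^m(2m - 3) + 3 for all m ≥ 1.
For the base case m = 1: A(1) = 1, and the closed form gives 1. They agree.
For the inductive step, assume it holds for an arbitrary k ≥ 1, so A(k) = 2^k(2k - 3) + 3.
Then A(k+1) = A(k) + (2^k(2k + 1)) = (2^k(2k - 3) + 3) + (2^k(2k + 1)).
Simplifying, A(k+1) = -2^(k + 1) + 2^(k + 2)k + 3 = 2^(k+1)(2(k+1) - 3) + 3,
which is the closed form with m = k+1.
By induction, the statement is established for all m ≥ 1.

A(m) = 2^m(2m - 3) + 3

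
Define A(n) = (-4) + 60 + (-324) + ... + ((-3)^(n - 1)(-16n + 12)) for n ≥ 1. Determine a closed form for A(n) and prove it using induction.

A(n) = 2(-3)^n(2n - 1) + 2

We claim A(n) = 2(-3)^n(2n - 1) + 2 for all n ≥ 1.
When n = 1: A(1) = -4, and the closed form gives -4. They agree.
Inductive step: assume the claim holds for n = j, so A(j) = 2(-3)^j(2j - 1) + 2.
Then A(j+1) = A(j) + ((-3)^j(-16j - 4)) = (2(-3)^j(2j - 1) + 2) + ((-3)^j(-16j - 4)).
Simplifying, A(j+1) = -12(-3)^j·j - 6(-3)^j + 2 = 2(-3)^(j+1)(2(j+1) - 1) + 2,
which is the closed form with n = j+1.
By the principle of mathematical induction, the result holds for all n ≥ 1.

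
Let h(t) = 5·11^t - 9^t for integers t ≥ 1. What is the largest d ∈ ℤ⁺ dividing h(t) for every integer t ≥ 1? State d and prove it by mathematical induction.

d = 2

Computing the first values: h(1) = 46 and h(2) = 524; gcd(46, 524) = 2, so d ≤ 2.
We prove 2 | 5·11^t - 9^t for all t ≥ 1 by induction on t.
Base step (t = 1): h(1) = 46 = 2·(23), so 2 | h(1).
Inductive step: suppose the statement holds for some j ≥ 1, i.e. 2 | h(j). Then
h(j+1) − 11·h(j) = (5·11^(j+1) - 9^(j+1)) − 11·(5·11^j - 9^j) = (-1)·9^j·(9 − 11) = (2)·9^j. Since 2 | h(j) by the inductive hypothesis, 2 | 11·h(j); and 2 | 2 since 2 = 2·1. Therefore 2 | h(j+1).
By the principle of mathematical induction, the result holds for all t ≥ 1.
Therefore the largest such d is 2.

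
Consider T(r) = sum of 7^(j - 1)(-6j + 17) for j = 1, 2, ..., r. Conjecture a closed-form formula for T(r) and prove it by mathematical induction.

T(r) = 7^r(-r + 3) - 3

We claim T(r) = 7^r(-r + 3) - 3 for all r ≥ 1.
Base case (r = 1): T(1) = 11, and the closed form gives 11. They agree.
For the inductive step, assume it holds for an arbitrary j ≥ 1, so T(j) = 7^j(-j + 3) - 3.
Then T(j+1) = T(j) + (7^j(-6j + 11)) = (7^j(-j + 3) - 3) + (7^j(-6j + 11)).
Simplifying, T(j+1) = -7·7^j·j + 14·7^j - 3 = 7^(j+1)(-(j+1) + 3) - 3,
which is the closed form with r = j+1.
By induction, the statement is established for all r ≥ 1.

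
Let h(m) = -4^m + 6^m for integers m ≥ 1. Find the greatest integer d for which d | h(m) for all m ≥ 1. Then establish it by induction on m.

Computing the first values: h(1) = 2 and h(2) = 20; gcd(2, 20) = 2, so d ≤ 2.
We prove 2 | -4^m + 6^m for all m ≥ 1 by induction on m.
Base step (m = 1): h(1) = 2 = 2·(1), so 2 | h(1).
Inductive step: assume the claim holds for m = j, i.e. 2 | h(j). Then
6^{j+1} − 4^{j+1} = 6·6^j − 4·4^j = 6·(6^j − 4^j) + (2)·4^j. The first term is divisible by 2 by the inductive hypothesis, and the second term (2)·4^j is divisible by 2 since 2 | 2. Hence 2 | h(j+1).
By induction, the statement is established for all m ≥ 1.
Therefore the largest such d is 2.

d = 2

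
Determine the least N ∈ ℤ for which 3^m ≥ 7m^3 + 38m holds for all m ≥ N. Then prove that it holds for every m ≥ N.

N = 8

At m = 7: 2187 < 2667, so the inequality fails and N ≥ 8. We prove 3^m ≥ 7m^3 + 38m for all m ≥ 8.
Base step (m = 8): 3^m = 6561 and 7m^3 + 38m = 3888, so 6561 ≥ 3888.
For the inductive step, assume it holds for an arbitrary p ≥ 8, so 3^p ≥ 7p^3 + 38p.
Then 3^(p + 1) = 3·(3^p) ≥ 3·(7p^3 + 38p).
Also, for p ≥ 8 we have 3·(7p^3 + 38p) ≥ 7(p+1)^3 + 38(p+1), since 3·(7p^3 + 38p) − (7(p+1)^3 + 38(p+1)) = 14p^3 - 21p^2 + 55p - 45, which is nonnegative for all p ≥ 8.
Combining, 3^(p + 1) ≥ 7(p+1)^3 + 38(p+1).
Hence, by induction on m, the claim holds for every m ≥ 8.
Hence the smallest such N is 8.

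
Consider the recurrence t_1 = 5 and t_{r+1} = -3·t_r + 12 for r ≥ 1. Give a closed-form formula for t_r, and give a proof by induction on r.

Computing the first terms: t_1 = 5, t_2 = -3, t_3 = 21. This suggests t_r = 2(-3)^(r - 1) + 3.
When r = 1: the formula gives 5 = 5 = t_1.
Inductive step: suppose the statement holds for some m ≥ 1, so t_m = 2(-3)^(m - 1) + 3.
Then t_{m+1} = -3·t_m + 12 = -3·(2(-3)^(m - 1) + 3) + 12 = 2(-3)^m + 3 = 2(-3)^((m+1) - 1) + 3,
which is the claimed formula at r = m+1.
This completes the induction.

t_r = 2(-3)^(r - 1) + 3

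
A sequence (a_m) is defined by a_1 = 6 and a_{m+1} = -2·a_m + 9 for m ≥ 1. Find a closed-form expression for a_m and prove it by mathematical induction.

a_m = 3(-2)^(m - 1) + 3

Computing the first terms: a_1 = 6, a_2 = -3, a_3 = 15. This suggests a_m = 3(-2)^(m - 1) + 3.
When m = 1: the formula gives 6 = 6 = a_1.
Inductive step: assume the claim holds for m = j, so a_j = 3(-2)^(j - 1) + 3.
Then a_{j+1} = -2·a_j + 9 = -2·(3(-2)^(j - 1) + 3) + 9 = 3(-2)^j + 3 = 3(-2)^((j+1) - 1) + 3,
which is the claimed formula at m = j+1.
Hence, by induction on m, the claim holds for every m ≥ 1.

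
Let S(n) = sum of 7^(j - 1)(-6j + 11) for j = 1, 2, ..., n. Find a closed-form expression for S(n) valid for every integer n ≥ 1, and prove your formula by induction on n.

S(n) = 7^n(-n + 2) - 2

We claim S(n) = 7^n(-n + 2) - 2 for all n ≥ 1.
When n = 1: S(1) = 5, and the closed form gives 5. They agree.
Inductive step: assume the claim holds for n = j, so S(j) = 7^j(-j + 2) - 2.
Then S(j+1) = S(j) + (7^j(-6j + 5)) = (7^j(-j + 2) - 2) + (7^j(-6j + 5)).
Simplifying, S(j+1) = -7^(j + 1)j + 7^(j + 1) - 2 = 7^(j+1)(-(j+1) + 2) - 2,
which is the closed form with n = j+1.
This completes the induction.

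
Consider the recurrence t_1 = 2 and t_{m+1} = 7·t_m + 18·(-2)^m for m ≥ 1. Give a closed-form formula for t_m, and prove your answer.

t_m = (-2)^(m + 1) - 2·7^(m - 1)

Computing the first terms: t_1 = 2, t_2 = -22, t_3 = -82. This suggests t_m = (-2)^(m + 1) - 2·7^(m - 1).
When m = 1: the formula gives 2 = 2 = t_1.
Suppose the result is true for m = p, so t_p = (-2)^(p + 1) - 2·7^(p - 1).
Then t_{p+1} = 7·t_p + 18·(-2)^p = 7·((-2)^(p + 1) - 2·7^(p - 1)) + 18·(-2)^p = (-2)^(p + 2) - 2·7^p = (-2)^((p+1) + 1) - 2·7^((p+1) - 1),
which is the claimed formula at m = p+1.
This completes the induction.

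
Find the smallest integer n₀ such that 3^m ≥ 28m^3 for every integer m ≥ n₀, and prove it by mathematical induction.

At m = 9: 19683 < 20412, so the inequality fails and n₀ ≥ 10. We prove 3^m ≥ 28m^3 for all m ≥ 10.
For the base case m = 10: 3^m = 59049 and 28m^3 = 28000, so 59049 ≥ 28000.
Inductive step: assume the claim holds for m = r, so 3^r ≥ 28r^3.
Then 3^(r + 1) = 3·(3^r) ≥ 3·(28r^3).
Also, for r ≥ 10 we have 3·(28r^3) ≥ 28(r+1)^3, since 3 ≥ (1 + 1/r)^3 for all r ≥ 10.
Combining, 3^(r + 1) ≥ 28(r+1)^3.
This completes the induction.
Hence the smallest such n₀ is 10.

n₀ = 10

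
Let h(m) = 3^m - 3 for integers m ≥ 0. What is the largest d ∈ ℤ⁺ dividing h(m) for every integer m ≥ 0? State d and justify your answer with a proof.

Computing the first values: h(0) = -2 and h(1) = 0; gcd(-2, 0) = 2, so d ≤ 2.
We prove 2 | 3^m - 3 for all m ≥ 0 by induction on m.
Base step (m = 0): h(0) = -2 = 2·(-1), so 2 | h(0).
Suppose the result is true for m = r, i.e. 2 | h(r). Then
h(r+1) = 3^(r+1) - 3 = 3·(3^r - 3) + 6 = 3·h(r) + 6. The first term is divisible by 2 by the inductive hypothesis, and 6 is divisible by 2. Hence 2 | h(r+1).
By induction, the statement is established for all m ≥ 0.
Therefore the largest such d is 2.

d = 2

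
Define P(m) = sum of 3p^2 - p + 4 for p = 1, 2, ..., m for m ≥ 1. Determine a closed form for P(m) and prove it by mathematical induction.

We claim P(m) = m(m^2 + m + 4) for all m ≥ 1.
Base case (m = 1): P(1) = 6, and the closed form gives 6. They agree.
Inductive step: assume the claim holds for m = p, so P(p) = p(p^2 + p + 4).
Then P(p+1) = P(p) + (-p + 3(p + 1)^2 + 3) = (p(p^2 + p + 4)) + (-p + 3(p + 1)^2 + 3).
Simplifying, P(p+1) = (p + 1)(p^2 + 3p + 6) = (p+1)((p+1)^2 + (p+1) + 4),
which is the closed form with m = p+1.
This completes the induction.

P(m) = m(m^2 + m + 4)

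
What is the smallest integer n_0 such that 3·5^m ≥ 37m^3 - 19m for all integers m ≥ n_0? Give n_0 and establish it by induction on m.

At m = 4: 1875 < 2292, so the inequality fails and n_0 ≥ 5. We prove 3·5^m ≥ 37m^3 - 19m for all m ≥ 5.
For the base case m = 5: 3·5^m = 9375 and 37m^3 - 19m = 4530, so 9375 ≥ 4530.
Inductive step: assume the claim holds for m = j, so 3·5^j ≥ 37j^3 - 19j.
Then 3·5^(j + 1) = 5·(3·5^j) ≥ 5·(37j^3 - 19j).
Also, for j ≥ 5 we have 5·(37j^3 - 19j) ≥ 37(j+1)^3 - 19(j+1), since 5·(37j^3 - 19j) − (37(j+1)^3 - 19(j+1)) = 148j^3 - 111j^2 - 187j - 18, which is nonnegative for all j ≥ 5.
Combining, 3·5^(j + 1) ≥ 37(j+1)^3 - 19(j+1).
By the principle of mathematical induction, the result holds for all m ≥ 5.
Hence the smallest such n_0 is 5.

n_0 = 5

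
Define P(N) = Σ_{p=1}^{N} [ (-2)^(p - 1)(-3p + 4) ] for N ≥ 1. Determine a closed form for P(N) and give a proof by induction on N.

We claim P(N) = (-2)^N(N - 1) + 1 for all N ≥ 1.
When N = 1: P(1) = 1, and the closed form gives 1. They agree.
Inductive step: assume the claim holds for N = p, so P(p) = (-2)^p(p - 1) + 1.
Then P(p+1) = P(p) + ((-2)^p(-3p + 1)) = ((-2)^p(p - 1) + 1) + ((-2)^p(-3p + 1)).
Simplifying, P(p+1) = (-2)^(p + 1)p + 1 = (-2)^(p+1)((p+1) - 1) + 1,
which is the closed form with N = p+1.
This completes the induction.

P(N) = (-2)^N(N - 1) + 1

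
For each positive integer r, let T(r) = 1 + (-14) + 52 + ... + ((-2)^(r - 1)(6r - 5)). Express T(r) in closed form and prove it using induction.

T(r) = (-2)^r(-2r + 1) - 1

We claim T(r) = (-2)^r(-2r + 1) - 1 for all r ≥ 1.
Base case (r = 1): T(1) = 1, and the closed form gives 1. They agree.
Inductive step: suppose the statement holds for some i ≥ 1, so T(i) = (-2)^i(-2i + 1) - 1.
Then T(i+1) = T(i) + ((-2)^i(6i + 1)) = ((-2)^i(-2i + 1) - 1) + ((-2)^i(6i + 1)).
Simplifying, T(i+1) = -(-2)^(i + 1) + (-2)^(i + 2)i - 1 = (-2)^(i+1)(-2(i+1) + 1) - 1,
which is the closed form with r = i+1.
By induction, the statement is established for all r ≥ 1.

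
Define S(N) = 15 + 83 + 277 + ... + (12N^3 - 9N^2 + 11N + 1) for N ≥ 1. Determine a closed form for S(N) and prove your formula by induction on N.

S(N) = N(3N^3 + 3N^2 + 4N + 5)

We claim S(N) = N(3N^3 + 3N^2 + 4N + 5) for all N ≥ 1.
Base case (N = 1): S(1) = 15, and the closed form gives 15. They agree.
For the inductive step, assume it holds for an arbitrary m ≥ 1, so S(m) = m(3m^3 + 3m^2 + 4m + 5).
Then S(m+1) = S(m) + (12m^3 + 27m^2 + 29m + 15) = (m(3m^3 + 3m^2 + 4m + 5)) + (12m^3 + 27m^2 + 29m + 15).
Simplifying, S(m+1) = (m + 1)(3m^3 + 12m^2 + 19m + 15) = (m+1)(3(m+1)^3 + 3(m+1)^2 + 4(m+1) + 5),
which is the closed form with N = m+1.
This completes the induction.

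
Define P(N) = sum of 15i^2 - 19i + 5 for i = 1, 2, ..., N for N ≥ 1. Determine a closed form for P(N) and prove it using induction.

We claim P(N) = N(5N^2 - 2N - 2) for all N ≥ 1.
Base case (N = 1): P(1) = 1, and the closed form gives 1. They agree.
Suppose the result is true for N = i, so P(i) = i(5i^2 - 2i - 2).
Then P(i+1) = P(i) + (15i^2 + 11i + 1) = (i(5i^2 - 2i - 2)) + (15i^2 + 11i + 1).
Simplifying, P(i+1) = (i + 1)(5i^2 + 8i + 1) = (i+1)(5(i+1)^2 - 2(i+1) - 2),
which is the closed form with N = i+1.
By induction, the statement is established for all N ≥ 1.

P(N) = N(5N^2 - 2N - 2)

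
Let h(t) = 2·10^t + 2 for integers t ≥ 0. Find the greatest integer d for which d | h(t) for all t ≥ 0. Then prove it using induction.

Computing the first values: h(0) = 4 and h(1) = 22; gcd(4, 22) = 2, so d ≤ 2.
We prove 2 | 2·10^t + 2 for all t ≥ 0 by induction on t.
When t = 0: h(0) = 4 = 2·(2), so 2 | h(0).
Inductive step: suppose the statement holds for some k ≥ 0, i.e. 2 | h(k). Then
h(k+1) = 2·10^(k+1) + 2 = 10·(2·10^k + 2) - 18 = 10·h(k) - 18. The first term is divisible by 2 by the inductive hypothesis, and -18 is divisible by 2. Hence 2 | h(k+1).
This completes the induction.
Therefore the largest such d is 2.

d = 2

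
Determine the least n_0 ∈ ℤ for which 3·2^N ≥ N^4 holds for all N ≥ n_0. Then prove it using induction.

At N = 13: 24576 < 28561, so the inequality fails and n_0 ≥ 14. We prove 3·2^N ≥ N^4 for all N ≥ 14.
Base step (N = 14): 3·2^N = 49152 and N^4 = 38416, so 49152 ≥ 38416.
Inductive step: assume the claim holds for N = j, so 3·2^j ≥ j^4.
Then 3·2^(j + 1) = 2·(3·2^j) ≥ 2·(j^4).
Also, for j ≥ 14 we have 2·(j^4) ≥ (j+1)^4, since 2 ≥ (1 + 1/j)^4 for all j ≥ 14.
Combining, 3·2^(j + 1) ≥ (j+1)^4.
By the principle of mathematical induction, the result holds for all N ≥ 14.
Hence the smallest such n_0 is 14.

n_0 = 14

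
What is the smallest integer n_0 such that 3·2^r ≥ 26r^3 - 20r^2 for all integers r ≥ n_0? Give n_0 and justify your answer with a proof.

n_0 = 15

At r = 14: 49152 < 67424, so the inequality fails and n_0 ≥ 15. We prove 3·2^r ≥ 26r^3 - 20r^2 for all r ≥ 15.
For the base case r = 15: 3·2^r = 98304 and 26r^3 - 20r^2 = 83250, so 98304 ≥ 83250.
Suppose the result is true for r = m, so 3·2^m ≥ 26m^3 - 20m^2.
Then 3·2^(m + 1) = 2·(3·2^m) ≥ 2·(26m^3 - 20m^2).
Also, for m ≥ 15 we have 2·(26m^3 - 20m^2) ≥ 26(m+1)^3 - 20(m+1)^2, since 2·(26m^3 - 20m^2) − (26(m+1)^3 - 20(m+1)^2) = 26m^3 - 98m^2 - 38m - 6, which is nonnegative for all m ≥ 15.
Combining, 3·2^(m + 1) ≥ 26(m+1)^3 - 20(m+1)^2.
This completes the induction.
Hence the smallest such n_0 is 15.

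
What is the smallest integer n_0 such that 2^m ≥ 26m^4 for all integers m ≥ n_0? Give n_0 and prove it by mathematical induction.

n_0 = 23

At m = 22: 4194304 < 6090656, so the inequality fails and n_0 ≥ 23. We prove 2^m ≥ 26m^4 for all m ≥ 23.
Base case (m = 23): 2^m = 8388608 and 26m^4 = 7275866, so 8388608 ≥ 7275866.
For the inductive step, assume it holds for an arbitrary p ≥ 23, so 2^p ≥ 26p^4.
Then 2^(p + 1) = 2·(2^p) ≥ 2·(26p^4).
Also, for p ≥ 23 we have 2·(26p^4) ≥ 26(p+1)^4, since 2 ≥ (1 + 1/p)^4 for all p ≥ 23.
Combining, 2^(p + 1) ≥ 26(p+1)^4.
This completes the induction.
Hence the smallest such n_0 is 23.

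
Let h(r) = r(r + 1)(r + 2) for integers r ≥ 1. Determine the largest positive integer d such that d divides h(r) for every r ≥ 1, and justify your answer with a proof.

d = 6

Computing the first values: h(1) = 6 and h(2) = 24; gcd(6, 24) = 6, so d ≤ 6.
We prove 6 | r(r + 1)(r + 2) for all r ≥ 1 by induction on r.
When r = 1: h(1) = 6 = 6·(1), so 6 | h(1).
Inductive step: suppose the statement holds for some j ≥ 1, i.e. 6 | h(j). Then
h(j+1) − h(j) = (j+1)·(j+2)·(j+3) − j·(j+1)·(j+2) = (j+1)·(j+2)·[(j+3) − j] = 3·(j+1)·(j+2). The product of 2 consecutive integers is divisible by (2)! = 2, so h(j+1) − h(j) is divisible by 3·2 = 6. By the inductive hypothesis 6 | h(j), hence 6 | h(j+1).
Hence, by induction on r, the claim holds for every r ≥ 1.
Therefore the largest such d is 6.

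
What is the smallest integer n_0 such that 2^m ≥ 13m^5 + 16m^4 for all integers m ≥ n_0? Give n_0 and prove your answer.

At m = 27: 134217728 < 195038847, so the inequality fails and n_0 ≥ 28. We prove 2^m ≥ 13m^5 + 16m^4 for all m ≥ 28.
Base case (m = 28): 2^m = 268435456 and 13m^5 + 16m^4 = 233569280, so 268435456 ≥ 233569280.
Inductive step: suppose the statement holds for some r ≥ 28, so 2^r ≥ 13r^5 + 16r^4.
Then 2^(r + 1) = 2·(2^r) ≥ 2·(13r^5 + 16r^4).
Also, for r ≥ 28 we have 2·(13r^5 + 16r^4) ≥ 13(r+1)^5 + 16(r+1)^4, since 2·(13r^5 + 16r^4) − (13(r+1)^5 + 16(r+1)^4) = 13r^5 - 49r^4 - 194r^3 - 226r^2 - 129r - 29, which is nonnegative for all r ≥ 28.
Combining, 2^(r + 1) ≥ 13(r+1)^5 + 16(r+1)^4.
By the principle of mathematical induction, the result holds for all m ≥ 28.
Hence the smallest such n_0 is 28.

n_0 = 28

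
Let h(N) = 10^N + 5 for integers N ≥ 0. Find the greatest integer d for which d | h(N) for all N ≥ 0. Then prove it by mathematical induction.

Computing the first values: h(0) = 6 and h(1) = 15; gcd(6, 15) = 3, so d ≤ 3.
We prove 3 | 10^N + 5 for all N ≥ 0 by induction on N.
Base step (N = 0): h(0) = 6 = 3·(2), so 3 | h(0).
For the inductive step, assume it holds for an arbitrary m ≥ 0, i.e. 3 | h(m). Then
h(m+1) = 10^(m+1) + 5 = 10·(10^m + 5) - 45 = 10·h(m) - 45. The first term is divisible by 3 by the inductive hypothesis, and -45 is divisible by 3. Hence 3 | h(m+1).
By induction, the statement is established for all N ≥ 0.
Therefore the largest such d is 3.

d = 3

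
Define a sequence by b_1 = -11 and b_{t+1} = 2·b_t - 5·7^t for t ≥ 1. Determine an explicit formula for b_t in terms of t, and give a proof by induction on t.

Computing the first terms: b_1 = -11, b_2 = -57, b_3 = -359. This suggests b_t = -2^(t + 1) - 7^t.
When t = 1: the formula gives -11 = -11 = b_1.
Inductive step: suppose the statement holds for some k ≥ 1, so b_k = -2^(k + 1) - 7^k.
Then b_{k+1} = 2·b_k - 5·7^k = 2·(-2^(k + 1) - 7^k) - 5·7^k = -2^(k + 2) - 7^(k + 1) = -2^((k+1) + 1) - 7^(k+1),
which is the claimed formula at t = k+1.
This completes the induction.

b_t = -2^(t + 1) - 7^t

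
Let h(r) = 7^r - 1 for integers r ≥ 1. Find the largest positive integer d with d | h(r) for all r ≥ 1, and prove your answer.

d = 6

Computing the first values: h(1) = 6 and h(2) = 48; gcd(6, 48) = 6, so d ≤ 6.
We prove 6 | 7^r - 1 for all r ≥ 1 by induction on r.
For the base case r = 1: h(1) = 6 = 6·(1), so 6 | h(1).
For the inductive step, assume it holds for an arbitrary j ≥ 1, i.e. 6 | h(j). Then
7^{j+1} − 1^{j+1} = 7·7^j − 1·1^j = 7·(7^j − 1^j) + (6)·1^j. The first term is divisible by 6 by the inductive hypothesis, and the second term (6)·1^j is divisible by 6 since 6 | 6. Hence 6 | h(j+1).
This completes the induction.
Therefore the largest such d is 6.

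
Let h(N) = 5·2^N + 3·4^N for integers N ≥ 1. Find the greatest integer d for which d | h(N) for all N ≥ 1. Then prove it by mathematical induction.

Computing the first values: h(1) = 22 and h(2) = 68; gcd(22, 68) = 2, so d ≤ 2.
We prove 2 | 5·2^N + 3·4^N for all N ≥ 1 by induction on N.
Base step (N = 1): h(1) = 22 = 2·(11), so 2 | h(1).
For the inductive step, assume it holds for an arbitrary r ≥ 1, i.e. 2 | h(r). Then
h(r+1) − 4·h(r) = (5·2^(r+1) + 3·4^(r+1)) − 4·(5·2^r + 3·4^r) = (5)·2^r·(2 − 4) = (-10)·2^r. Since 2 | h(r) by the inductive hypothesis, 2 | 4·h(r); and 2 | -10 since -10 = 2·-5. Therefore 2 | h(r+1).
By induction, the statement is established for all N ≥ 1.
Therefore the largest such d is 2.

d = 2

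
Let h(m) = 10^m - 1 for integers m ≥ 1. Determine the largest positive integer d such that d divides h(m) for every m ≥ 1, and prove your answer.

d = 9

Computing the first values: h(1) = 9 and h(2) = 99; gcd(9, 99) = 9, so d ≤ 9.
We prove 9 | 10^m - 1 for all m ≥ 1 by induction on m.
Base step (m = 1): h(1) = 9 = 9·(1), so 9 | h(1).
Inductive step: assume the claim holds for m = k, i.e. 9 | h(k). Then
10^{k+1} − 1^{k+1} = 10·10^k − 1·1^k = 10·(10^k − 1^k) + (9)·1^k. The first term is divisible by 9 by the inductive hypothesis, and the second term (9)·1^k is divisible by 9 since 9 | 9. Hence 9 | h(k+1).
Hence, by induction on m, the claim holds for every m ≥ 1.
Therefore the largest such d is 9.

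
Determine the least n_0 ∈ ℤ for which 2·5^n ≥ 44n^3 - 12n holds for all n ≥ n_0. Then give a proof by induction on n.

n_0 = 5

At n = 4: 1250 < 2768, so the inequality fails and n_0 ≥ 5. We prove 2·5^n ≥ 44n^3 - 12n for all n ≥ 5.
For the base case n = 5: 2·5^n = 6250 and 44n^3 - 12n = 5440, so 6250 ≥ 5440.
Inductive step: suppose the statement holds for some j ≥ 5, so 2·5^j ≥ 44j^3 - 12j.
Then 2·5^(j + 1) = 5·(2·5^j) ≥ 5·(44j^3 - 12j).
Also, for j ≥ 5 we have 5·(44j^3 - 12j) ≥ 44(j+1)^3 - 12(j+1), since 5·(44j^3 - 12j) − (44(j+1)^3 - 12(j+1)) = 176j^3 - 132j^2 - 180j - 32, which is nonnegative for all j ≥ 5.
Combining, 2·5^(j + 1) ≥ 44(j+1)^3 - 12(j+1).
Hence, by induction on n, the claim holds for every n ≥ 5.
Hence the smallest such n_0 is 5.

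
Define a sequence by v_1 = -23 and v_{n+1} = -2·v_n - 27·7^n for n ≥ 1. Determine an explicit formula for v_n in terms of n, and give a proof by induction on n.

v_n = (-2)^n - 3·7^n

Computing the first terms: v_1 = -23, v_2 = -143, v_3 = -1037. This suggests v_n = (-2)^n - 3·7^n.
When n = 1: the formula gives -23 = -23 = v_1.
Inductive step: suppose the statement holds for some m ≥ 1, so v_m = (-2)^m - 3·7^m.
Then v_{m+1} = -2·v_m - 27·7^m = -2·((-2)^m - 3·7^m) - 27·7^m = (-2)^(m + 1) - 3·7^(m + 1),
which is the claimed formula at n = m+1.
This completes the induction.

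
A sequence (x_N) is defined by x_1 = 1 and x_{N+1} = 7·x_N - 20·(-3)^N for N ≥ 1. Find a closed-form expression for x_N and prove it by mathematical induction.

Computing the first terms: x_1 = 1, x_2 = 67, x_3 = 289. This suggests x_N = 2(-3)^N + 7^N.
For the base case N = 1: the formula gives 1 = 1 = x_1.
Inductive step: suppose the statement holds for some k ≥ 1, so x_k = 2(-3)^k + 7^k.
Then x_{k+1} = 7·x_k - 20·(-3)^k = 7·(2(-3)^k + 7^k) - 20·(-3)^k = 2(-3)^(k + 1) + 7^(k + 1),
which is the claimed formula at N = k+1.
This completes the induction.

x_N = 2(-3)^N + 7^N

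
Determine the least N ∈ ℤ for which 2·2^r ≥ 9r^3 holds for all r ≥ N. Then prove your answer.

N = 14

At r = 13: 16384 < 19773, so the inequality fails and N ≥ 14. We prove 2·2^r ≥ 9r^3 for all r ≥ 14.
When r = 14: 2·2^r = 32768 and 9r^3 = 24696, so 32768 ≥ 24696.
Inductive step: suppose the statement holds for some p ≥ 14, so 2·2^p ≥ 9p^3.
Then 2·2^(p + 1) = 2·(2·2^p) ≥ 2·(9p^3).
Also, for p ≥ 14 we have 2·(9p^3) ≥ 9(p+1)^3, since 2 ≥ (1 + 1/p)^3 for all p ≥ 14.
Combining, 2·2^(p + 1) ≥ 9(p+1)^3.
By induction, the statement is established for all r ≥ 14.
Hence the smallest such N is 14.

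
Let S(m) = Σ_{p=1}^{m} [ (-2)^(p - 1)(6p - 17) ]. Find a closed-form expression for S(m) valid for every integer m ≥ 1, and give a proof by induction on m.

S(m) = (-2)^m(-2m + 5) - 5

We claim S(m) = (-2)^m(-2m + 5) - 5 for all m ≥ 1.
Base step (m = 1): S(1) = -11, and the closed form gives -11. They agree.
Suppose the result is true for m = p, so S(p) = (-2)^p(-2p + 5) - 5.
Then S(p+1) = S(p) + ((-2)^p(6p - 11)) = ((-2)^p(-2p + 5) - 5) + ((-2)^p(6p - 11)).
Simplifying, S(p+1) = 4(-2)^p·p - 6(-2)^p - 5 = (-2)^(p+1)(-2(p+1) + 5) - 5,
which is the closed form with m = p+1.
By induction, the statement is established for all m ≥ 1.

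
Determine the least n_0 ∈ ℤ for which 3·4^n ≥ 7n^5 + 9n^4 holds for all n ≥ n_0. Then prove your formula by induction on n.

At n = 8: 196608 < 266240, so the inequality fails and n_0 ≥ 9. We prove 3·4^n ≥ 7n^5 + 9n^4 for all n ≥ 9.
For the base case n = 9: 3·4^n = 786432 and 7n^5 + 9n^4 = 472392, so 786432 ≥ 472392.
Inductive step: assume the claim holds for n = i, so 3·4^i ≥ 7i^5 + 9i^4.
Then 3·4^(i + 1) = 4·(3·4^i) ≥ 4·(7i^5 + 9i^4).
Also, for i ≥ 9 we have 4·(7i^5 + 9i^4) ≥ 7(i+1)^5 + 9(i+1)^4, since 4·(7i^5 + 9i^4) − (7(i+1)^5 + 9(i+1)^4) = 21i^5 - 8i^4 - 106i^3 - 124i^2 - 71i - 16, which is nonnegative for all i ≥ 9.
Combining, 3·4^(i + 1) ≥ 7(i+1)^5 + 9(i+1)^4.
This completes the induction.
Hence the smallest such n_0 is 9.

n_0 = 9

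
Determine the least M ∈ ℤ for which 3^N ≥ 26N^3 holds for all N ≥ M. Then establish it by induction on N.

M = 9

At N = 8: 6561 < 13312, so the inequality fails and M ≥ 9. We prove 3^N ≥ 26N^3 for all N ≥ 9.
For the base case N = 9: 3^N = 19683 and 26N^3 = 18954, so 19683 ≥ 18954.
Inductive step: assume the claim holds for N = k, so 3^k ≥ 26k^3.
Then 3^(k + 1) = 3·(3^k) ≥ 3·(26k^3).
Also, for k ≥ 9 we have 3·(26k^3) ≥ 26(k+1)^3, since 3 ≥ (1 + 1/k)^3 for all k ≥ 9.
Combining, 3^(k + 1) ≥ 26(k+1)^3.
Hence, by induction on N, the claim holds for every N ≥ 9.
Hence the smallest such M is 9.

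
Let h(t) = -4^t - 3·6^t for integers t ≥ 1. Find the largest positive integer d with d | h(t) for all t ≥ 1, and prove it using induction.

d = 2

Computing the first values: h(1) = -22 and h(2) = -124; gcd(-22, -124) = 2, so d ≤ 2.
We prove 2 | -4^t - 3·6^t for all t ≥ 1 by induction on t.
Base case (t = 1): h(1) = -22 = 2·(-11), so 2 | h(1).
Inductive step: suppose the statement holds for some i ≥ 1, i.e. 2 | h(i). Then
h(i+1) − 6·h(i) = (-4^(i+1) - 3·6^(i+1)) − 6·(-4^i - 3·6^i) = (-1)·4^i·(4 − 6) = (2)·4^i. Since 2 | h(i) by the inductive hypothesis, 2 | 6·h(i); and 2 | 2 since 2 = 2·1. Therefore 2 | h(i+1).
This completes the induction.
Therefore the largest such d is 2.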